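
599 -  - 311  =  910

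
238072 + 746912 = 984984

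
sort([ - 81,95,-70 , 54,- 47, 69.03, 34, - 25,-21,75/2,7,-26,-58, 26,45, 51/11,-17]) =[-81,-70, - 58, -47, - 26, - 25 , - 21,-17, 51/11, 7, 26, 34, 75/2,45, 54 , 69.03,95 ]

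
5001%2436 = 129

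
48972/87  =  562+26/29 = 562.90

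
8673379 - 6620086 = 2053293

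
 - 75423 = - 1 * 75423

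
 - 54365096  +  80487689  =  26122593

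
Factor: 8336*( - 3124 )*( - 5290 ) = 2^7*5^1 *11^1*23^2*71^1*521^1 = 137760402560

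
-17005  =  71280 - 88285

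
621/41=15  +  6/41 = 15.15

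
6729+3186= 9915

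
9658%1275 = 733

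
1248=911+337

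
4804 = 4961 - 157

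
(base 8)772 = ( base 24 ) l2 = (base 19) 17c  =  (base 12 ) 362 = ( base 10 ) 506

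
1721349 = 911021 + 810328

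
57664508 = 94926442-37261934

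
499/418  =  499/418 = 1.19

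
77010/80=962  +  5/8 = 962.62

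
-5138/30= - 172 + 11/15 = - 171.27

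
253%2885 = 253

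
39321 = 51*771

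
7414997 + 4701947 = 12116944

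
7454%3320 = 814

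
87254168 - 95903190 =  - 8649022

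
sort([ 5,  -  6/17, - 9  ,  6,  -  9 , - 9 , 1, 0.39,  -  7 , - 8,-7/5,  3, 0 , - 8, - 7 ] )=[ - 9 , - 9, - 9, - 8, - 8, - 7,  -  7, - 7/5 , - 6/17,0,0.39,1 , 3,5,6 ] 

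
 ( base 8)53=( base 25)1i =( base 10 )43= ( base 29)1E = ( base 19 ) 25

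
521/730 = 521/730 = 0.71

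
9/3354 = 3/1118 = 0.00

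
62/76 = 31/38 = 0.82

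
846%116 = 34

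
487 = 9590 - 9103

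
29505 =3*9835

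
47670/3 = 15890 = 15890.00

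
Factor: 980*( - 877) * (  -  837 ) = 719368020= 2^2*3^3*5^1*7^2 * 31^1*877^1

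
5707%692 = 171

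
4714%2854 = 1860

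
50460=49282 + 1178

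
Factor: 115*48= 2^4*3^1*5^1*23^1 =5520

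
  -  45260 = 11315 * ( - 4 ) 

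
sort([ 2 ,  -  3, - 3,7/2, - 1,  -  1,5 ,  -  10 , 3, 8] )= [  -  10 ,  -  3,  -  3 ,  -  1, - 1,2 , 3, 7/2,5, 8 ] 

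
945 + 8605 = 9550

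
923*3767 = 3476941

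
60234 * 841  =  50656794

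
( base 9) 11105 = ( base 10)7376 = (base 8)16320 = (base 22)F56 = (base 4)1303100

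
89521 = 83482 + 6039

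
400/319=400/319 = 1.25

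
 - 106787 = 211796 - 318583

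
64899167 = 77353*839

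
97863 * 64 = 6263232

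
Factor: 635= 5^1*127^1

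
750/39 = 250/13= 19.23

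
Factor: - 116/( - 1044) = 3^(-2) = 1/9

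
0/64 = 0 = 0.00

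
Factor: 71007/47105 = 3^1* 5^( - 1)*9421^(-1) * 23669^1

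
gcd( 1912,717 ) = 239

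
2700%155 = 65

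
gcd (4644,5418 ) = 774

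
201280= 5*40256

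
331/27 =331/27 = 12.26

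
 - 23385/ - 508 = 46 + 17/508 = 46.03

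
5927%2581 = 765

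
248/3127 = 248/3127 = 0.08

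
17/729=17/729 = 0.02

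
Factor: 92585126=2^1*46292563^1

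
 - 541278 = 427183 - 968461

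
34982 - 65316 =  - 30334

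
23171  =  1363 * 17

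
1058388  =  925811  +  132577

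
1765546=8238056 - 6472510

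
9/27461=9/27461 = 0.00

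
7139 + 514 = 7653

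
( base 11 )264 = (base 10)312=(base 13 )1B0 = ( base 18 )H6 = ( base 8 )470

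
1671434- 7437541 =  - 5766107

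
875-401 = 474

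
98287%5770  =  197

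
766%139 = 71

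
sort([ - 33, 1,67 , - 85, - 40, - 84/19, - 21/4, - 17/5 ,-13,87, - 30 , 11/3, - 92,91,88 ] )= [- 92, - 85, - 40,  -  33, - 30, - 13, - 21/4, - 84/19, - 17/5,1, 11/3,67,87,88, 91]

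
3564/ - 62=-1782/31 = - 57.48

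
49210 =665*74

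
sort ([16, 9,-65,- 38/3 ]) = [ -65, -38/3 , 9, 16]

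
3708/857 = 3708/857 = 4.33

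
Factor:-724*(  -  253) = 183172 =2^2 * 11^1*23^1*181^1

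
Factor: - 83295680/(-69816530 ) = 2^5*7^( - 1 )*13^1*20023^1*997379^(-1 ) = 8329568/6981653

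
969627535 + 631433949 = 1601061484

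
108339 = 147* 737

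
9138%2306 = 2220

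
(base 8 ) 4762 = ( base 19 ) 710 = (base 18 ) 7f8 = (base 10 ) 2546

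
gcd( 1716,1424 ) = 4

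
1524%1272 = 252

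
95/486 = 95/486 = 0.20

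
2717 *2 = 5434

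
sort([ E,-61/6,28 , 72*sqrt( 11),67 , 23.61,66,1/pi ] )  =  [-61/6 , 1/pi , E, 23.61 , 28, 66,67,72*sqrt( 11)]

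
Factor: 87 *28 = 2^2*3^1*7^1*29^1 = 2436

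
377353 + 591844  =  969197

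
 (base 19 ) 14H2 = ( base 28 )B04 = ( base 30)9hi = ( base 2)10000110110100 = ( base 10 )8628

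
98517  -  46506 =52011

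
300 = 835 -535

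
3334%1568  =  198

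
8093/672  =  8093/672 = 12.04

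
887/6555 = 887/6555 = 0.14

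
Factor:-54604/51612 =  - 73/69 = - 3^( - 1 )* 23^( - 1 )*73^1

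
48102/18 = 2672 + 1/3  =  2672.33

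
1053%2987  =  1053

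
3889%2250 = 1639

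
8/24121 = 8/24121 = 0.00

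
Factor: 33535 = 5^1*19^1 * 353^1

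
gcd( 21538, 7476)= 178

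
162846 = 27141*6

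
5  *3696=18480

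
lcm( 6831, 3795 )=34155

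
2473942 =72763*34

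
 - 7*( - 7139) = 49973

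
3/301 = 3/301= 0.01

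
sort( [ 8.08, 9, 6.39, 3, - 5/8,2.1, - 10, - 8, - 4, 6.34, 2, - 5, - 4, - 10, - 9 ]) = [ - 10, - 10, - 9,  -  8, - 5, - 4, - 4, - 5/8,2, 2.1, 3,6.34,  6.39, 8.08,  9]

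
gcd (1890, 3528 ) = 126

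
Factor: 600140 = 2^2*5^1 *37^1 * 811^1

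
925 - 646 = 279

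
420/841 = 420/841  =  0.50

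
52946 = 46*1151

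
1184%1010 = 174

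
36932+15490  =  52422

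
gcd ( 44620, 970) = 970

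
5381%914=811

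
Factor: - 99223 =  -99223^1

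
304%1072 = 304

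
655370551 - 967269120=  -  311898569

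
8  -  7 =1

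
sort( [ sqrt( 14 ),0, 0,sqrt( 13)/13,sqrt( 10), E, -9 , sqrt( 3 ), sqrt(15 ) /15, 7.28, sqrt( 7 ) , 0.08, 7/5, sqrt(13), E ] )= [ - 9,0 , 0, 0.08, sqrt(15 )/15, sqrt( 13 )/13,7/5,sqrt(  3 ), sqrt(7 ),E, E, sqrt(10 ),sqrt(13), sqrt( 14), 7.28] 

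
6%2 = 0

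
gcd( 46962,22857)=3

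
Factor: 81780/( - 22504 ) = -705/194 = -2^ (  -  1)*3^1 * 5^1*47^1*97^(-1 )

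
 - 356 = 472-828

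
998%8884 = 998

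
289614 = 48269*6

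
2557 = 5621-3064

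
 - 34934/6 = -17467/3 = - 5822.33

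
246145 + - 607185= -361040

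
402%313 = 89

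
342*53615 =18336330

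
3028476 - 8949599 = - 5921123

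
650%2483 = 650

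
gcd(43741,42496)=83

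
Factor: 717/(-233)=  - 3^1*233^( - 1)*239^1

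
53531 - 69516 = -15985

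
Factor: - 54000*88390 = -2^5*3^3  *  5^4*8839^1 = - 4773060000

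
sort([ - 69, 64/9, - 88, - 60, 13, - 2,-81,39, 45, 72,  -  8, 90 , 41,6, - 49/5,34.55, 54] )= [ - 88, - 81, - 69, - 60,-49/5, - 8, - 2, 6, 64/9, 13,  34.55, 39, 41, 45, 54, 72, 90 ] 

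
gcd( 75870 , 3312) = 18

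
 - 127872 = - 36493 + -91379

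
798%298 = 202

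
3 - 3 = 0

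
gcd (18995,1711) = 29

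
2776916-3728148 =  - 951232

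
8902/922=4451/461 = 9.66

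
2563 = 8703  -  6140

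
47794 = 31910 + 15884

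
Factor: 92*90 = 8280 = 2^3*3^2*  5^1*23^1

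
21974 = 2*10987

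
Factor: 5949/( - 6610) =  - 9/10  =  - 2^(- 1) *3^2 * 5^(-1)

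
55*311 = 17105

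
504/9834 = 84/1639= 0.05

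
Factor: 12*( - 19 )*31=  - 2^2 * 3^1*19^1 * 31^1  =  - 7068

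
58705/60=11741/12=978.42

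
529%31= 2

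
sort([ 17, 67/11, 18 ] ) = [ 67/11,17,18]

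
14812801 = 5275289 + 9537512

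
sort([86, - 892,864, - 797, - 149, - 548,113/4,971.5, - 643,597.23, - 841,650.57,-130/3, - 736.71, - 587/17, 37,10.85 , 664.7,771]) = [ - 892, - 841, - 797,  -  736.71, - 643, - 548, - 149, - 130/3,- 587/17,10.85,113/4,37,86, 597.23, 650.57,664.7, 771,  864,971.5 ]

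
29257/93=29257/93= 314.59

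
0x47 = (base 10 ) 71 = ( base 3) 2122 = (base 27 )2H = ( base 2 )1000111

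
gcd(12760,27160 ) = 40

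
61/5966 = 61/5966 =0.01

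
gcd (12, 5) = 1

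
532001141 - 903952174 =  - 371951033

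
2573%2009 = 564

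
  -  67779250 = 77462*( - 875 )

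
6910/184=3455/92=37.55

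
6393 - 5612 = 781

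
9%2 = 1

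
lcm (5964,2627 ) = 220668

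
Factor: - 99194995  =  -5^1*1289^1*15391^1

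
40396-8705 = 31691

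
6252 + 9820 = 16072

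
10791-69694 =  - 58903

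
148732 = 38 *3914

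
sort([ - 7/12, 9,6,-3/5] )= [ - 3/5, - 7/12,6, 9]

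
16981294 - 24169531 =  -  7188237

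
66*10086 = 665676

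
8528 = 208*41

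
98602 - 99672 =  - 1070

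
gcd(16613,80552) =1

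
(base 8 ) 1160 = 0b1001110000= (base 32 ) jg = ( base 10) 624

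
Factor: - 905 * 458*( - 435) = 2^1*3^1*5^2*29^1* 181^1*229^1 = 180303150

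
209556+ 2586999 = 2796555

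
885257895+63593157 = 948851052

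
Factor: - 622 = - 2^1 * 311^1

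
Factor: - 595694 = - 2^1*11^1*27077^1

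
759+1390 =2149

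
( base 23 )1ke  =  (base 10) 1003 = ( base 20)2A3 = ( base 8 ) 1753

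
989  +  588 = 1577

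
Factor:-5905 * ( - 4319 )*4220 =2^2*5^2*7^1*211^1 * 617^1*1181^1 = 107625592900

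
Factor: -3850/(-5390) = 5/7 =5^1*7^(-1)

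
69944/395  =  69944/395  =  177.07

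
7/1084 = 7/1084 = 0.01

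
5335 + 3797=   9132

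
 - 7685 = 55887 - 63572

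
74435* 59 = 4391665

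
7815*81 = 633015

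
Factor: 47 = 47^1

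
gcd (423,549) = 9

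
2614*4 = 10456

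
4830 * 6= 28980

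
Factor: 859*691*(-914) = -542522066 = - 2^1*457^1*691^1*859^1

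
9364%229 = 204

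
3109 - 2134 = 975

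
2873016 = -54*(  -  53204)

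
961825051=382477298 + 579347753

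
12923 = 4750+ 8173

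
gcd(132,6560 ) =4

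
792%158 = 2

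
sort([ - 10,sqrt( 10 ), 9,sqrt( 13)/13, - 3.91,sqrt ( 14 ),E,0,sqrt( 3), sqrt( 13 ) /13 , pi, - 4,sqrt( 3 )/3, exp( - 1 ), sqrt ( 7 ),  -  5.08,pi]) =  [ - 10, -5.08, -4, - 3.91,0,sqrt ( 13)/13 , sqrt (13 ) /13, exp( - 1 ),  sqrt( 3 )/3,sqrt(3), sqrt (7),E,pi , pi,sqrt( 10 ),sqrt(14),9]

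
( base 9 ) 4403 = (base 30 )3i3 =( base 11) 2489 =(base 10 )3243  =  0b110010101011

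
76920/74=1039 +17/37=1039.46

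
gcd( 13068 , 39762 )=18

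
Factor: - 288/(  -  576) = 1/2  =  2^ ( - 1 )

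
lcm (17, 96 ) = 1632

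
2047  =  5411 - 3364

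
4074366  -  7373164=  -3298798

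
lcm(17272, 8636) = 17272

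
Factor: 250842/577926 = 431/993 = 3^ ( - 1) * 331^( - 1 ) * 431^1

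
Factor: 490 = 2^1*5^1*7^2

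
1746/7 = 249 + 3/7 = 249.43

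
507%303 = 204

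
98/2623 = 98/2623 =0.04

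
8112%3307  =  1498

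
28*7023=196644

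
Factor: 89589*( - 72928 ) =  - 6533546592 =- 2^5* 3^1*43^1*53^1*29863^1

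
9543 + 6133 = 15676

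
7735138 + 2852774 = 10587912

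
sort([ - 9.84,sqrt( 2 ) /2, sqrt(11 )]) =[ - 9.84,sqrt( 2) /2,sqrt(11 )] 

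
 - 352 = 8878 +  - 9230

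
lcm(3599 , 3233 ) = 190747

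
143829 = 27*5327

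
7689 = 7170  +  519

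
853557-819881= 33676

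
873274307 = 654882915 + 218391392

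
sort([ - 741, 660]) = [-741,  660]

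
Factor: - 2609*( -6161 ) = 61^1*101^1*2609^1 = 16074049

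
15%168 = 15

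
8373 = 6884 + 1489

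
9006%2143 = 434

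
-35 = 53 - 88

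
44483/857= 44483/857 = 51.91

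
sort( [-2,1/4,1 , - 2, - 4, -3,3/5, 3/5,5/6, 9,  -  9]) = [-9, - 4,- 3, - 2,-2,1/4, 3/5,3/5,5/6,  1,9 ] 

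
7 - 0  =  7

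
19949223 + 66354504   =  86303727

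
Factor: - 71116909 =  - 71116909^1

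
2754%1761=993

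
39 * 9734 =379626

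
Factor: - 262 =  - 2^1*131^1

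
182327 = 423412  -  241085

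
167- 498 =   -  331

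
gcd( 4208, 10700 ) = 4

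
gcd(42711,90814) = 1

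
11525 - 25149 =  - 13624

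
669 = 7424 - 6755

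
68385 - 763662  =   - 695277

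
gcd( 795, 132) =3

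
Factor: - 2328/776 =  - 3 = -3^1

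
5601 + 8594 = 14195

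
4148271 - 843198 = 3305073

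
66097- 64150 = 1947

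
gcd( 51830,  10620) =10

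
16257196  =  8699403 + 7557793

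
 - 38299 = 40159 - 78458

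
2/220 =1/110=   0.01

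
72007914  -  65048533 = 6959381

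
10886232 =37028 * 294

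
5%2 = 1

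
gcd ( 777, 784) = 7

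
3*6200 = 18600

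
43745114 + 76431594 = 120176708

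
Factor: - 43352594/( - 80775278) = 103^( - 1)*392113^( - 1)*21676297^1 = 21676297/40387639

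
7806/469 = 16+302/469 = 16.64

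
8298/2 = 4149 = 4149.00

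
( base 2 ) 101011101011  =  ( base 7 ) 11102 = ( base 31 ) 2s5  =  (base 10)2795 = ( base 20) 6jf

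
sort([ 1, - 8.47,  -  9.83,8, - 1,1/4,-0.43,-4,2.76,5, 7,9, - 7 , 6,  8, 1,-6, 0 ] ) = [-9.83, - 8.47,-7, - 6, - 4, - 1,-0.43, 0, 1/4,1, 1,2.76,5,6, 7, 8,8, 9 ] 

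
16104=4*4026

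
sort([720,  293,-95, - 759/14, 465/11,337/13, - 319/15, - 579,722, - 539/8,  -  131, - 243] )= [ -579,- 243, - 131, - 95, - 539/8,-759/14, - 319/15, 337/13,465/11,293,720,722]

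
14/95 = 14/95  =  0.15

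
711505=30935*23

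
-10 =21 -31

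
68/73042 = 34/36521 = 0.00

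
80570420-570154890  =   - 489584470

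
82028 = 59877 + 22151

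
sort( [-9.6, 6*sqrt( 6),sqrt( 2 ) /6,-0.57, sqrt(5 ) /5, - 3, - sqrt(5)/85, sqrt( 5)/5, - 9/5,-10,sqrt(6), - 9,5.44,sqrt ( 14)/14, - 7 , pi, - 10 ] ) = [ - 10, - 10 , -9.6,  -  9,-7, - 3 , -9/5, - 0.57,  -  sqrt(5 ) /85,sqrt (2) /6, sqrt(14)/14,  sqrt(5)/5,sqrt(5 ) /5,sqrt(6), pi,5.44,6*sqrt (6) ] 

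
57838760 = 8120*7123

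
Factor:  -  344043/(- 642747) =3^1*43^1*241^(  -  1) = 129/241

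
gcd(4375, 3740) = 5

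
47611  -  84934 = -37323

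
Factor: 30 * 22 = 2^2*3^1*5^1*11^1 = 660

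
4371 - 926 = 3445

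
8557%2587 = 796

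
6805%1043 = 547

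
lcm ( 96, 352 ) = 1056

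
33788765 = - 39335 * ( - 859 )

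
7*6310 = 44170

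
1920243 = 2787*689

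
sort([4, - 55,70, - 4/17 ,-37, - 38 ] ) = [ - 55, -38, - 37, - 4/17, 4  ,  70]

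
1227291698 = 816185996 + 411105702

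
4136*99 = 409464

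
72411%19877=12780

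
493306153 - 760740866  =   - 267434713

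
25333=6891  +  18442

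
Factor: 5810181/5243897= 3^1*13^1*19^1 * 7841^1 * 5243897^(  -  1)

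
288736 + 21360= 310096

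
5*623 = 3115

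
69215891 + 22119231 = 91335122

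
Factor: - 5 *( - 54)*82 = 2^2*3^3*5^1 * 41^1  =  22140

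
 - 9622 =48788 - 58410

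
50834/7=7262=7262.00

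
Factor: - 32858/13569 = - 2^1*3^( - 1)*7^1*2347^1 *4523^( - 1)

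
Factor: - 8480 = - 2^5*5^1 * 53^1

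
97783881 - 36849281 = 60934600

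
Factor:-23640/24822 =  - 2^2*3^ ( - 1 )*5^1* 7^(  -  1)= -20/21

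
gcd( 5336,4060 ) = 116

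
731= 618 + 113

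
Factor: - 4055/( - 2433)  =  5/3 = 3^( - 1)*5^1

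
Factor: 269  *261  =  3^2* 29^1*269^1 = 70209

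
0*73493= 0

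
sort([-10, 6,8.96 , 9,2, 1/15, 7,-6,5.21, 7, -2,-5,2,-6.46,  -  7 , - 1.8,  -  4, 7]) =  [ - 10,- 7,-6.46, - 6,-5,-4, - 2,-1.8,1/15 , 2,2,5.21, 6, 7, 7 , 7,8.96 , 9 ]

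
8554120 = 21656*395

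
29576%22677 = 6899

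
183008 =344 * 532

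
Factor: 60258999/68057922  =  2^( - 1)*17^1*1181549^1*11342987^(- 1)  =  20086333/22685974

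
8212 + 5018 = 13230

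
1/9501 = 1/9501 = 0.00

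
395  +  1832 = 2227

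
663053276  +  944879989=1607933265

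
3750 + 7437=11187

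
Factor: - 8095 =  - 5^1*1619^1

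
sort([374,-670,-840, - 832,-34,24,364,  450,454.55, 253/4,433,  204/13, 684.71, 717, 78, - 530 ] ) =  [-840,- 832,-670 , - 530, - 34,204/13, 24,253/4,78,364,374, 433,450,454.55 , 684.71 , 717]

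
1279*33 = 42207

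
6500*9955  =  64707500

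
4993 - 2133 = 2860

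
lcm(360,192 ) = 2880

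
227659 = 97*2347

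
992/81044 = 248/20261 =0.01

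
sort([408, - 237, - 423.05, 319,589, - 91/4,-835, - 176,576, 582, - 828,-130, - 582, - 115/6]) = [-835, - 828, - 582, - 423.05, - 237,-176, - 130, -91/4,-115/6,319,408, 576,582,  589]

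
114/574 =57/287  =  0.20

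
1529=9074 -7545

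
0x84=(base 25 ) 57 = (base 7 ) 246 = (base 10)132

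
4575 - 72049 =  - 67474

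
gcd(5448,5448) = 5448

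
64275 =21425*3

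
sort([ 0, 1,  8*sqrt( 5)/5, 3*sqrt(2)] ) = [ 0, 1,8*sqrt( 5)/5,  3*sqrt (2)] 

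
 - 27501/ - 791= 27501/791= 34.77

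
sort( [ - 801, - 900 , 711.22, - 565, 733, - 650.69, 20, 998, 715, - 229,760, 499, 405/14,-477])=[-900,-801, - 650.69, - 565,-477,-229, 20,405/14,  499, 711.22, 715,733,760,998] 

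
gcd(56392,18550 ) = 742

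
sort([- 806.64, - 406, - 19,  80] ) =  [ - 806.64,-406, - 19,80]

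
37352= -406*( - 92) 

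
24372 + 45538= 69910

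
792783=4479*177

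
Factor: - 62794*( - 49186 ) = 3088585684 = 2^2*24593^1*31397^1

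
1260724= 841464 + 419260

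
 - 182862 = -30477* 6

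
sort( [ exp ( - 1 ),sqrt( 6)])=[exp(  -  1 ), sqrt( 6)] 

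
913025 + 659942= 1572967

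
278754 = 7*39822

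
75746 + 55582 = 131328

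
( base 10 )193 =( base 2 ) 11000001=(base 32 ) 61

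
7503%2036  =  1395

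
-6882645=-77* 89385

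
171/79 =2  +  13/79=2.16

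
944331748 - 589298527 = 355033221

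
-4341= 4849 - 9190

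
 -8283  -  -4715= - 3568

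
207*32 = 6624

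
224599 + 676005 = 900604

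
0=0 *6763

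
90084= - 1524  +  91608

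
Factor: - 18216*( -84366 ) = 1536811056 = 2^4*3^4 * 11^1*23^1 * 43^1*109^1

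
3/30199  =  3/30199=0.00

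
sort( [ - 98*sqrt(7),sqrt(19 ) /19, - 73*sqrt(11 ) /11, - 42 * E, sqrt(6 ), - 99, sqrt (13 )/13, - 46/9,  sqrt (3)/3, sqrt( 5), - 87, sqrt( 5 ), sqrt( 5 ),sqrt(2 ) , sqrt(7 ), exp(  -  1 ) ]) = [ - 98*sqrt(7) , - 42*E, - 99, - 87, - 73*sqrt (11 )/11,-46/9, sqrt(19) /19, sqrt(13)/13, exp( - 1),sqrt( 3)/3, sqrt( 2) , sqrt(5 ),sqrt(5),sqrt(5 ), sqrt(6), sqrt( 7) ]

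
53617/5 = 10723+2/5 =10723.40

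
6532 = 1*6532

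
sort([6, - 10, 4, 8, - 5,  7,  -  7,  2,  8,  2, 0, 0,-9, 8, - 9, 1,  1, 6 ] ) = [-10, - 9,-9, - 7,-5,0, 0 , 1  ,  1 , 2, 2,4, 6,6,  7,8, 8, 8]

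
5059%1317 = 1108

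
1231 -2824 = -1593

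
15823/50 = 316 + 23/50=316.46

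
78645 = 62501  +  16144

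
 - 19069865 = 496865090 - 515934955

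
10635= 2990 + 7645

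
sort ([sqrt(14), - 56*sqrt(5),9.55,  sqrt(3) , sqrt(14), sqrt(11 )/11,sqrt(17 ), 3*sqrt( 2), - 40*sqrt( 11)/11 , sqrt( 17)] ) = [ - 56*sqrt(5), - 40*sqrt( 11)/11, sqrt(11)/11,sqrt(3 ),sqrt(14 ),sqrt(14) , sqrt(17 ) , sqrt (17),3*sqrt(2 ), 9.55] 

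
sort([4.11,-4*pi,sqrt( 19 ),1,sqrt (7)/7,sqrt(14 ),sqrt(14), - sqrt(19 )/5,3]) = [ - 4*pi, - sqrt(19) /5,sqrt(7 ) /7, 1,3,sqrt(14),sqrt( 14), 4.11,sqrt(19)]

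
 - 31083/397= - 31083/397=-78.29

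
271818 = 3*90606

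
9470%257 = 218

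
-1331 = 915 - 2246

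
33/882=11/294  =  0.04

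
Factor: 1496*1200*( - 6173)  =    -  2^7*3^1*5^2*11^1*17^1*6173^1 = -11081769600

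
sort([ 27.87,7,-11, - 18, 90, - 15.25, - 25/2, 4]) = [ - 18 , - 15.25, - 25/2,-11,4,7,27.87,  90]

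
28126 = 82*343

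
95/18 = 5+5/18=5.28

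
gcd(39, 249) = 3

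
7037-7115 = -78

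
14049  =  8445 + 5604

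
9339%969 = 618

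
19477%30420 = 19477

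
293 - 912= - 619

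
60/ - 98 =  - 30/49 = - 0.61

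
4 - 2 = 2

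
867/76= 867/76   =  11.41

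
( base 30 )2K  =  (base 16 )50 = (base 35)2a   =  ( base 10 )80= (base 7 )143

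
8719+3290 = 12009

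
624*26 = 16224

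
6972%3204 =564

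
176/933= 176/933=0.19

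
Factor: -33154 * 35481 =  - 1176337074 = - 2^1 *3^1*11^2*137^1*11827^1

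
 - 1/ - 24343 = 1/24343 = 0.00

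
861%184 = 125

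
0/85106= 0 = 0.00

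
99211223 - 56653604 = 42557619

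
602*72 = 43344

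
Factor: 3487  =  11^1*317^1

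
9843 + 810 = 10653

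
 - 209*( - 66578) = 13914802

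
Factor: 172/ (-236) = -43/59 = - 43^1* 59^( - 1 )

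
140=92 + 48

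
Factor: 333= 3^2*37^1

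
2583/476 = 369/68  =  5.43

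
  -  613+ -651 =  - 1264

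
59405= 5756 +53649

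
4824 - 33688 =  - 28864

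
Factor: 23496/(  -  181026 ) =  - 2^2*3^(-1 )*11^1*113^(  -  1) =-  44/339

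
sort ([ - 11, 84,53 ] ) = [-11, 53,84 ] 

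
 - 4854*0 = 0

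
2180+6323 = 8503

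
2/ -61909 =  -2/61909 = - 0.00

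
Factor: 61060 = 2^2* 5^1*43^1*  71^1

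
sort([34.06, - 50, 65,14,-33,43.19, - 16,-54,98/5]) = [ - 54, - 50, - 33, - 16, 14, 98/5, 34.06,43.19, 65] 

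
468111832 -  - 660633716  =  1128745548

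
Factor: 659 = 659^1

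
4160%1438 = 1284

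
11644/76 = 153 + 4/19 = 153.21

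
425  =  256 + 169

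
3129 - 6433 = - 3304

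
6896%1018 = 788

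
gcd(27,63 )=9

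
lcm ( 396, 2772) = 2772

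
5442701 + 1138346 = 6581047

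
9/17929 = 9/17929 = 0.00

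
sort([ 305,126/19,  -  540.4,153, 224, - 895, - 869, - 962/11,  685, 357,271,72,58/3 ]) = [ - 895,-869, - 540.4, - 962/11,126/19,  58/3,72, 153,224,271, 305,357 , 685]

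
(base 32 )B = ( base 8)13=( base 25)b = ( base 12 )B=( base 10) 11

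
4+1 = 5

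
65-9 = 56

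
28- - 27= 55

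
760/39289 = 760/39289 = 0.02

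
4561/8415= 4561/8415 = 0.54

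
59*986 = 58174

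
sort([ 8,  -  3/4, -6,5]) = [ - 6, - 3/4, 5,  8]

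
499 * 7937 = 3960563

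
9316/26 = 4658/13 = 358.31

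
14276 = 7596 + 6680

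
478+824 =1302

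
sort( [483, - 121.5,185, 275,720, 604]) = [ - 121.5, 185,275 , 483,604,720]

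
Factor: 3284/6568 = 1/2=2^( - 1) 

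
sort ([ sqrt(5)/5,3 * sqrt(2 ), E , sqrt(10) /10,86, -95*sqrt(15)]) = [ - 95*sqrt(15) , sqrt(10 ) /10, sqrt(5 )/5, E,3*sqrt( 2),86]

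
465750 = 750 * 621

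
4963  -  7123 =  - 2160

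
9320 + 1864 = 11184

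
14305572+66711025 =81016597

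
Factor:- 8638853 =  - 8638853^1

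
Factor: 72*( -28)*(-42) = 84672 = 2^6 * 3^3*7^2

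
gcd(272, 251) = 1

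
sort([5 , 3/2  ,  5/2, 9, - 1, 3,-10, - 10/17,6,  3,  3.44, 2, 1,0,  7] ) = [-10, - 1, - 10/17,  0, 1, 3/2,2,5/2, 3,3, 3.44, 5, 6,7, 9 ]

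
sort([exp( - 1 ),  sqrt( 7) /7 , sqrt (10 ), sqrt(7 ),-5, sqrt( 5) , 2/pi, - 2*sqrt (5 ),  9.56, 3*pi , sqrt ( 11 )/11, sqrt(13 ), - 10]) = [ - 10, - 5 , - 2 *sqrt( 5 ) , sqrt (11 ) /11,exp(  -  1 ), sqrt( 7 )/7, 2/pi,sqrt( 5 ),  sqrt(7), sqrt( 10) , sqrt (13 ) , 3*pi, 9.56]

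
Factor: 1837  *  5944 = 2^3*11^1*167^1*743^1 = 10919128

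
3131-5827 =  - 2696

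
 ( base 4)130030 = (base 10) 1804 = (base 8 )3414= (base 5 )24204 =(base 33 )1lm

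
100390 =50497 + 49893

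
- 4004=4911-8915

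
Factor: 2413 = 19^1*127^1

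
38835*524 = 20349540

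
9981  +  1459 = 11440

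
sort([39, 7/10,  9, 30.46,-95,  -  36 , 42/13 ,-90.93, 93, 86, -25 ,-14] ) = [ - 95 ,-90.93, - 36,-25 , - 14, 7/10,42/13 , 9 , 30.46,39 , 86, 93 ] 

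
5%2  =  1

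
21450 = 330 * 65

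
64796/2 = 32398 = 32398.00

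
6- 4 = 2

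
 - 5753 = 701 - 6454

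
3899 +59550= 63449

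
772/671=772/671 = 1.15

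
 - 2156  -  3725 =  -  5881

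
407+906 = 1313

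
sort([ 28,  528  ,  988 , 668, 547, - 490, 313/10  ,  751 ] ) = [ - 490, 28, 313/10,  528, 547,668,751, 988]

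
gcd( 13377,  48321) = 273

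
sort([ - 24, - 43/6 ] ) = [ - 24, - 43/6 ]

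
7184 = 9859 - 2675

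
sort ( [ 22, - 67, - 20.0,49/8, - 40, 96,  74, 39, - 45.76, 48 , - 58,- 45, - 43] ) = [-67,- 58,-45.76,-45,-43, -40, - 20.0,  49/8, 22, 39,48,74,  96 ] 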